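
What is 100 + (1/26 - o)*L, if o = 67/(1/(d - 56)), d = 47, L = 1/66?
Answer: 187279/1716 ≈ 109.14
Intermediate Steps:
L = 1/66 ≈ 0.015152
o = -603 (o = 67/(1/(47 - 56)) = 67/(1/(-9)) = 67/(-1/9) = 67*(-9) = -603)
100 + (1/26 - o)*L = 100 + (1/26 - 1*(-603))*(1/66) = 100 + (1/26 + 603)*(1/66) = 100 + (15679/26)*(1/66) = 100 + 15679/1716 = 187279/1716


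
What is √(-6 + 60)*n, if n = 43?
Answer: 129*√6 ≈ 315.98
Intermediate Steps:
√(-6 + 60)*n = √(-6 + 60)*43 = √54*43 = (3*√6)*43 = 129*√6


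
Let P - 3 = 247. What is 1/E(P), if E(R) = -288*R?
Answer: -1/72000 ≈ -1.3889e-5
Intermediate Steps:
P = 250 (P = 3 + 247 = 250)
1/E(P) = 1/(-288*250) = 1/(-72000) = -1/72000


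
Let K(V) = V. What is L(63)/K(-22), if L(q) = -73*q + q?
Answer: 2268/11 ≈ 206.18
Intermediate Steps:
L(q) = -72*q
L(63)/K(-22) = -72*63/(-22) = -4536*(-1/22) = 2268/11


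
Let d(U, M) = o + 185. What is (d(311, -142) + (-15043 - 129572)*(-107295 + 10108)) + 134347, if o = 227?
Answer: 14054832764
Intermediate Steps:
d(U, M) = 412 (d(U, M) = 227 + 185 = 412)
(d(311, -142) + (-15043 - 129572)*(-107295 + 10108)) + 134347 = (412 + (-15043 - 129572)*(-107295 + 10108)) + 134347 = (412 - 144615*(-97187)) + 134347 = (412 + 14054698005) + 134347 = 14054698417 + 134347 = 14054832764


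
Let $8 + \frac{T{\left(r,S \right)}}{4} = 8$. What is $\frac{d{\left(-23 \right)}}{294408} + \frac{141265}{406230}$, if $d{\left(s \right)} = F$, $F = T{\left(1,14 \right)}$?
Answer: $\frac{28253}{81246} \approx 0.34775$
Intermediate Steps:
$T{\left(r,S \right)} = 0$ ($T{\left(r,S \right)} = -32 + 4 \cdot 8 = -32 + 32 = 0$)
$F = 0$
$d{\left(s \right)} = 0$
$\frac{d{\left(-23 \right)}}{294408} + \frac{141265}{406230} = \frac{0}{294408} + \frac{141265}{406230} = 0 \cdot \frac{1}{294408} + 141265 \cdot \frac{1}{406230} = 0 + \frac{28253}{81246} = \frac{28253}{81246}$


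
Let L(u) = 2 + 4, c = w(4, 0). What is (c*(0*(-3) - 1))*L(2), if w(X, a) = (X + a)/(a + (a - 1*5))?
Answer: 24/5 ≈ 4.8000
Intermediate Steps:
w(X, a) = (X + a)/(-5 + 2*a) (w(X, a) = (X + a)/(a + (a - 5)) = (X + a)/(a + (-5 + a)) = (X + a)/(-5 + 2*a))
c = -4/5 (c = (4 + 0)/(-5 + 2*0) = 4/(-5 + 0) = 4/(-5) = -1/5*4 = -4/5 ≈ -0.80000)
L(u) = 6
(c*(0*(-3) - 1))*L(2) = -4*(0*(-3) - 1)/5*6 = -4*(0 - 1)/5*6 = -4/5*(-1)*6 = (4/5)*6 = 24/5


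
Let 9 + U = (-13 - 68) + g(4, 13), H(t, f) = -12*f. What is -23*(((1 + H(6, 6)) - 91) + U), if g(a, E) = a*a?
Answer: 5428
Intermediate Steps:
g(a, E) = a²
U = -74 (U = -9 + ((-13 - 68) + 4²) = -9 + (-81 + 16) = -9 - 65 = -74)
-23*(((1 + H(6, 6)) - 91) + U) = -23*(((1 - 12*6) - 91) - 74) = -23*(((1 - 72) - 91) - 74) = -23*((-71 - 91) - 74) = -23*(-162 - 74) = -23*(-236) = 5428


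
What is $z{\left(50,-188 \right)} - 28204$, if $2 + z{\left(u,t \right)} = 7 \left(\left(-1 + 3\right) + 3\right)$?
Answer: $-28171$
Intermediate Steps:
$z{\left(u,t \right)} = 33$ ($z{\left(u,t \right)} = -2 + 7 \left(\left(-1 + 3\right) + 3\right) = -2 + 7 \left(2 + 3\right) = -2 + 7 \cdot 5 = -2 + 35 = 33$)
$z{\left(50,-188 \right)} - 28204 = 33 - 28204 = -28171$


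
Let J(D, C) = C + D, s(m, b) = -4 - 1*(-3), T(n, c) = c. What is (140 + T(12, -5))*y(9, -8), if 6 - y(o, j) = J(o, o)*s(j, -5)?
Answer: 3240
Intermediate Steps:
s(m, b) = -1 (s(m, b) = -4 + 3 = -1)
y(o, j) = 6 + 2*o (y(o, j) = 6 - (o + o)*(-1) = 6 - 2*o*(-1) = 6 - (-2)*o = 6 + 2*o)
(140 + T(12, -5))*y(9, -8) = (140 - 5)*(6 + 2*9) = 135*(6 + 18) = 135*24 = 3240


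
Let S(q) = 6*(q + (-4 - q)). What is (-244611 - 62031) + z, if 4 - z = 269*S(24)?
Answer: -300182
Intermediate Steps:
S(q) = -24 (S(q) = 6*(-4) = -24)
z = 6460 (z = 4 - 269*(-24) = 4 - 1*(-6456) = 4 + 6456 = 6460)
(-244611 - 62031) + z = (-244611 - 62031) + 6460 = -306642 + 6460 = -300182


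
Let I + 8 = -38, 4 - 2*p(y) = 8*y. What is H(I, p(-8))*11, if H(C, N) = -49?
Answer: -539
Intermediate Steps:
p(y) = 2 - 4*y
I = -46 (I = -8 - 38 = -46)
H(I, p(-8))*11 = -49*11 = -539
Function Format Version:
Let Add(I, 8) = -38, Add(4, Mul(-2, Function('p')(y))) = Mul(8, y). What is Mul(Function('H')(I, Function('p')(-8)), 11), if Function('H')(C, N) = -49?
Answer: -539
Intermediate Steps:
Function('p')(y) = Add(2, Mul(-4, y)) (Function('p')(y) = Add(2, Mul(Rational(-1, 2), Mul(8, y))) = Add(2, Mul(-4, y)))
I = -46 (I = Add(-8, -38) = -46)
Mul(Function('H')(I, Function('p')(-8)), 11) = Mul(-49, 11) = -539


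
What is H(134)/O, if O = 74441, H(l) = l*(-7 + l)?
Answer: 17018/74441 ≈ 0.22861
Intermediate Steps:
H(134)/O = (134*(-7 + 134))/74441 = (134*127)*(1/74441) = 17018*(1/74441) = 17018/74441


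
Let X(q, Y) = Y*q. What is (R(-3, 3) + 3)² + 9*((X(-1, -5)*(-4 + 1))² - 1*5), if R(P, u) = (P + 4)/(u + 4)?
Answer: 97504/49 ≈ 1989.9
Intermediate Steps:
R(P, u) = (4 + P)/(4 + u)
(R(-3, 3) + 3)² + 9*((X(-1, -5)*(-4 + 1))² - 1*5) = ((4 - 3)/(4 + 3) + 3)² + 9*(((-5*(-1))*(-4 + 1))² - 1*5) = (1/7 + 3)² + 9*((5*(-3))² - 5) = ((⅐)*1 + 3)² + 9*((-15)² - 5) = (⅐ + 3)² + 9*(225 - 5) = (22/7)² + 9*220 = 484/49 + 1980 = 97504/49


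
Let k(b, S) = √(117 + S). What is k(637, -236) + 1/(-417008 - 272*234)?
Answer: -1/480656 + I*√119 ≈ -2.0805e-6 + 10.909*I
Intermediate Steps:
k(637, -236) + 1/(-417008 - 272*234) = √(117 - 236) + 1/(-417008 - 272*234) = √(-119) + 1/(-417008 - 63648) = I*√119 + 1/(-480656) = I*√119 - 1/480656 = -1/480656 + I*√119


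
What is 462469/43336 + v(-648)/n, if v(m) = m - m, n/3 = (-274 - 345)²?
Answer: 462469/43336 ≈ 10.672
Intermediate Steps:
n = 1149483 (n = 3*(-274 - 345)² = 3*(-619)² = 3*383161 = 1149483)
v(m) = 0
462469/43336 + v(-648)/n = 462469/43336 + 0/1149483 = 462469*(1/43336) + 0*(1/1149483) = 462469/43336 + 0 = 462469/43336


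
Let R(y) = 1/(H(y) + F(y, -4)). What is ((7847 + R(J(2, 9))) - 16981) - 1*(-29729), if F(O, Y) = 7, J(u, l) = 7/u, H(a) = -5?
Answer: 41191/2 ≈ 20596.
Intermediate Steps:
R(y) = 1/2 (R(y) = 1/(-5 + 7) = 1/2)
((7847 + R(J(2, 9))) - 16981) - 1*(-29729) = ((7847 + 1/2) - 16981) - 1*(-29729) = (15695/2 - 16981) + 29729 = -18267/2 + 29729 = 41191/2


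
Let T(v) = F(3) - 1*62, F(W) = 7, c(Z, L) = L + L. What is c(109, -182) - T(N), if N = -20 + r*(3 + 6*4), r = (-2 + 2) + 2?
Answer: -309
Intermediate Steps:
c(Z, L) = 2*L
r = 2 (r = 0 + 2 = 2)
N = 34 (N = -20 + 2*(3 + 6*4) = -20 + 2*(3 + 24) = -20 + 2*27 = -20 + 54 = 34)
T(v) = -55 (T(v) = 7 - 1*62 = 7 - 62 = -55)
c(109, -182) - T(N) = 2*(-182) - 1*(-55) = -364 + 55 = -309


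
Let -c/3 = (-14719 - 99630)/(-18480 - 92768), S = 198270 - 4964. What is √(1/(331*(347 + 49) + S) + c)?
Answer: I*√62744971140901890119/4510856092 ≈ 1.756*I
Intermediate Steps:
S = 193306
c = -343047/111248 (c = -3*(-14719 - 99630)/(-18480 - 92768) = -(-343047)/(-111248) = -(-343047)*(-1)/111248 = -3*114349/111248 = -343047/111248 ≈ -3.0836)
√(1/(331*(347 + 49) + S) + c) = √(1/(331*(347 + 49) + 193306) - 343047/111248) = √(1/(331*396 + 193306) - 343047/111248) = √(1/(131076 + 193306) - 343047/111248) = √(1/324382 - 343047/111248) = √(-55639080353/18043424368) = I*√62744971140901890119/4510856092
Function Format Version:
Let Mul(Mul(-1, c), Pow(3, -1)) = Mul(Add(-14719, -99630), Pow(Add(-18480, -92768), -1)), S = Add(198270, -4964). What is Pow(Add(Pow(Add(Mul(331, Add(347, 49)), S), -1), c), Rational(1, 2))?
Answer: Mul(Rational(1, 4510856092), I, Pow(62744971140901890119, Rational(1, 2))) ≈ Mul(1.7560, I)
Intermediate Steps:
S = 193306
c = Rational(-343047, 111248) (c = Mul(-3, Mul(Add(-14719, -99630), Pow(Add(-18480, -92768), -1))) = Mul(-3, Mul(-114349, Pow(-111248, -1))) = Mul(-3, Mul(-114349, Rational(-1, 111248))) = Mul(-3, Rational(114349, 111248)) = Rational(-343047, 111248) ≈ -3.0836)
Pow(Add(Pow(Add(Mul(331, Add(347, 49)), S), -1), c), Rational(1, 2)) = Pow(Add(Pow(Add(Mul(331, Add(347, 49)), 193306), -1), Rational(-343047, 111248)), Rational(1, 2)) = Pow(Add(Pow(Add(Mul(331, 396), 193306), -1), Rational(-343047, 111248)), Rational(1, 2)) = Pow(Add(Pow(Add(131076, 193306), -1), Rational(-343047, 111248)), Rational(1, 2)) = Pow(Add(Pow(324382, -1), Rational(-343047, 111248)), Rational(1, 2)) = Pow(Add(Rational(1, 324382), Rational(-343047, 111248)), Rational(1, 2)) = Pow(Rational(-55639080353, 18043424368), Rational(1, 2)) = Mul(Rational(1, 4510856092), I, Pow(62744971140901890119, Rational(1, 2)))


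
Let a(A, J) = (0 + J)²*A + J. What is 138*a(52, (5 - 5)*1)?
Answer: 0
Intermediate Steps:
a(A, J) = J + A*J² (a(A, J) = J²*A + J = A*J² + J = J + A*J²)
138*a(52, (5 - 5)*1) = 138*(((5 - 5)*1)*(1 + 52*((5 - 5)*1))) = 138*((0*1)*(1 + 52*(0*1))) = 138*(0*(1 + 52*0)) = 138*(0*(1 + 0)) = 138*(0*1) = 138*0 = 0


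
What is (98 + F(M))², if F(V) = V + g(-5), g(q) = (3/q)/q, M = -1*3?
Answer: 5654884/625 ≈ 9047.8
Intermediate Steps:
M = -3
g(q) = 3/q²
F(V) = 3/25 + V (F(V) = V + 3/(-5)² = V + 3*(1/25) = V + 3/25 = 3/25 + V)
(98 + F(M))² = (98 + (3/25 - 3))² = (98 - 72/25)² = (2378/25)² = 5654884/625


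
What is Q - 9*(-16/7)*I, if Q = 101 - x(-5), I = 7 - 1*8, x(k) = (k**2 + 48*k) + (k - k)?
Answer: 2068/7 ≈ 295.43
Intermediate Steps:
x(k) = k**2 + 48*k (x(k) = (k**2 + 48*k) + 0 = k**2 + 48*k)
I = -1 (I = 7 - 8 = -1)
Q = 316 (Q = 101 - (-5)*(48 - 5) = 101 - (-5)*43 = 101 - 1*(-215) = 101 + 215 = 316)
Q - 9*(-16/7)*I = 316 - 9*(-16/7)*(-1) = 316 - (-144)*(-1)/7 = 316 - 1*144/7 = 316 - 144/7 = 2068/7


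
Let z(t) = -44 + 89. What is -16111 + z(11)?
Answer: -16066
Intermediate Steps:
z(t) = 45
-16111 + z(11) = -16111 + 45 = -16066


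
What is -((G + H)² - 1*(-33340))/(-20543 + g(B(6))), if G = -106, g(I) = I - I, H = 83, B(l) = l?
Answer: 33869/20543 ≈ 1.6487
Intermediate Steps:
g(I) = 0
-((G + H)² - 1*(-33340))/(-20543 + g(B(6))) = -((-106 + 83)² - 1*(-33340))/(-20543 + 0) = -((-23)² + 33340)/(-20543) = -(529 + 33340)*(-1)/20543 = -33869*(-1)/20543 = -1*(-33869/20543) = 33869/20543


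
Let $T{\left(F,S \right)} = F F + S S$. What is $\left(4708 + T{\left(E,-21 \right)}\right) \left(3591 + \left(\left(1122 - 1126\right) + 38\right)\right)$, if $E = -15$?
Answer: $19480750$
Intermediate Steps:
$T{\left(F,S \right)} = F^{2} + S^{2}$
$\left(4708 + T{\left(E,-21 \right)}\right) \left(3591 + \left(\left(1122 - 1126\right) + 38\right)\right) = \left(4708 + \left(\left(-15\right)^{2} + \left(-21\right)^{2}\right)\right) \left(3591 + \left(\left(1122 - 1126\right) + 38\right)\right) = \left(4708 + \left(225 + 441\right)\right) \left(3591 + \left(-4 + 38\right)\right) = \left(4708 + 666\right) \left(3591 + 34\right) = 5374 \cdot 3625 = 19480750$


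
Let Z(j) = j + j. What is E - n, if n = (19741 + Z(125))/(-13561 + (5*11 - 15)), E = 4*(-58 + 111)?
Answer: 2886443/13521 ≈ 213.48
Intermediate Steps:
Z(j) = 2*j
E = 212 (E = 4*53 = 212)
n = -19991/13521 (n = (19741 + 2*125)/(-13561 + (5*11 - 15)) = (19741 + 250)/(-13561 + (55 - 15)) = 19991/(-13561 + 40) = 19991/(-13521) = 19991*(-1/13521) = -19991/13521 ≈ -1.4785)
E - n = 212 - 1*(-19991/13521) = 212 + 19991/13521 = 2886443/13521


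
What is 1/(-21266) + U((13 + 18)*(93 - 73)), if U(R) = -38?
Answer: -808109/21266 ≈ -38.000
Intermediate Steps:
1/(-21266) + U((13 + 18)*(93 - 73)) = 1/(-21266) - 38 = -1/21266 - 38 = -808109/21266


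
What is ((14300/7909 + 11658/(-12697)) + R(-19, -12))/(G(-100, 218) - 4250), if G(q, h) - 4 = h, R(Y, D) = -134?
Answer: 303795291/9193047001 ≈ 0.033046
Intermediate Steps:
G(q, h) = 4 + h
((14300/7909 + 11658/(-12697)) + R(-19, -12))/(G(-100, 218) - 4250) = ((14300/7909 + 11658/(-12697)) - 134)/((4 + 218) - 4250) = ((14300*(1/7909) + 11658*(-1/12697)) - 134)/(222 - 4250) = ((1300/719 - 11658/12697) - 134)/(-4028) = (8123998/9129143 - 134)*(-1/4028) = -1215181164/9129143*(-1/4028) = 303795291/9193047001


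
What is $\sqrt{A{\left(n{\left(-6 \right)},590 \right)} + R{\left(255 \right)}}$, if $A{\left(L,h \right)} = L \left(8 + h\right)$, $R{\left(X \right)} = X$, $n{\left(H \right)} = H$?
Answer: $i \sqrt{3333} \approx 57.732 i$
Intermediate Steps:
$\sqrt{A{\left(n{\left(-6 \right)},590 \right)} + R{\left(255 \right)}} = \sqrt{- 6 \left(8 + 590\right) + 255} = \sqrt{\left(-6\right) 598 + 255} = \sqrt{-3588 + 255} = \sqrt{-3333} = i \sqrt{3333}$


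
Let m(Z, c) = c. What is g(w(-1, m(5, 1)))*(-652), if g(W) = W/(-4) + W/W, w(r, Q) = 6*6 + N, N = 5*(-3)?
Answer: 2771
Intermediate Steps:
N = -15
w(r, Q) = 21 (w(r, Q) = 6*6 - 15 = 36 - 15 = 21)
g(W) = 1 - W/4 (g(W) = W*(-¼) + 1 = -W/4 + 1 = 1 - W/4)
g(w(-1, m(5, 1)))*(-652) = (1 - ¼*21)*(-652) = (1 - 21/4)*(-652) = -17/4*(-652) = 2771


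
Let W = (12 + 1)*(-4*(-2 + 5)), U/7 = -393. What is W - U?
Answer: 2595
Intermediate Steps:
U = -2751 (U = 7*(-393) = -2751)
W = -156 (W = 13*(-4*3) = 13*(-12) = -156)
W - U = -156 - 1*(-2751) = -156 + 2751 = 2595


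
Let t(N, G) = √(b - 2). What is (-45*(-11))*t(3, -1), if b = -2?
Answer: 990*I ≈ 990.0*I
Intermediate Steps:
t(N, G) = 2*I (t(N, G) = √(-2 - 2) = √(-4) = 2*I)
(-45*(-11))*t(3, -1) = (-45*(-11))*(2*I) = 495*(2*I) = 990*I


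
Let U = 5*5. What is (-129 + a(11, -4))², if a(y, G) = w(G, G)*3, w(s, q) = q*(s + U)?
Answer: 145161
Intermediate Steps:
U = 25
w(s, q) = q*(25 + s) (w(s, q) = q*(s + 25) = q*(25 + s))
a(y, G) = 3*G*(25 + G) (a(y, G) = (G*(25 + G))*3 = 3*G*(25 + G))
(-129 + a(11, -4))² = (-129 + 3*(-4)*(25 - 4))² = (-129 + 3*(-4)*21)² = (-129 - 252)² = (-381)² = 145161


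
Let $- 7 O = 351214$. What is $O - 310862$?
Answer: $- \frac{2527248}{7} \approx -3.6104 \cdot 10^{5}$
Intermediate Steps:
$O = - \frac{351214}{7}$ ($O = \left(- \frac{1}{7}\right) 351214 = - \frac{351214}{7} \approx -50173.0$)
$O - 310862 = - \frac{351214}{7} - 310862 = - \frac{2527248}{7}$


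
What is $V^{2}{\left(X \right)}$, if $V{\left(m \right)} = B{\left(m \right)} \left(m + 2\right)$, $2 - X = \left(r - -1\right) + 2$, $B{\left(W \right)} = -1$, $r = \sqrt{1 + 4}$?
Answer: $\left(1 - \sqrt{5}\right)^{2} \approx 1.5279$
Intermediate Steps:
$r = \sqrt{5} \approx 2.2361$
$X = -1 - \sqrt{5}$ ($X = 2 - \left(\left(\sqrt{5} - -1\right) + 2\right) = 2 - \left(\left(\sqrt{5} + \left(-2 + 3\right)\right) + 2\right) = 2 - \left(\left(\sqrt{5} + 1\right) + 2\right) = 2 - \left(\left(1 + \sqrt{5}\right) + 2\right) = 2 - \left(3 + \sqrt{5}\right) = -1 - \sqrt{5} \approx -3.2361$)
$V{\left(m \right)} = -2 - m$ ($V{\left(m \right)} = - (m + 2) = - (2 + m) = -2 - m$)
$V^{2}{\left(X \right)} = \left(-2 - \left(-1 - \sqrt{5}\right)\right)^{2} = \left(-2 + \left(1 + \sqrt{5}\right)\right)^{2} = \left(-1 + \sqrt{5}\right)^{2}$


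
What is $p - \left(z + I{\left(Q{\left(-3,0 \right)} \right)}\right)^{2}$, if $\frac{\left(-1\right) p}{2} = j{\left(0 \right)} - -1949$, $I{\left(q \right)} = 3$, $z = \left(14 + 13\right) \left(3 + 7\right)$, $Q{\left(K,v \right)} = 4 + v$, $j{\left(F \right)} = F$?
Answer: $-78427$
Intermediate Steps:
$z = 270$ ($z = 27 \cdot 10 = 270$)
$p = -3898$ ($p = - 2 \left(0 - -1949\right) = - 2 \left(0 + 1949\right) = \left(-2\right) 1949 = -3898$)
$p - \left(z + I{\left(Q{\left(-3,0 \right)} \right)}\right)^{2} = -3898 - \left(270 + 3\right)^{2} = -3898 - 273^{2} = -3898 - 74529 = -78427$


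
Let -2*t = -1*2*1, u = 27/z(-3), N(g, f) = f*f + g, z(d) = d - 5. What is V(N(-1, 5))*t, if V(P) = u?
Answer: -27/8 ≈ -3.3750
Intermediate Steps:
z(d) = -5 + d
N(g, f) = g + f**2 (N(g, f) = f**2 + g = g + f**2)
u = -27/8 (u = 27/(-5 - 3) = 27/(-8) = 27*(-1/8) = -27/8 ≈ -3.3750)
t = 1 (t = -(-1*2)/2 = -(-1) = -1/2*(-2) = 1)
V(P) = -27/8
V(N(-1, 5))*t = -27/8*1 = -27/8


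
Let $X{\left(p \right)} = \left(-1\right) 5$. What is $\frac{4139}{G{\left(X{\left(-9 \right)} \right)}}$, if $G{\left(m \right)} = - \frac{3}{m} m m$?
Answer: $\frac{4139}{15} \approx 275.93$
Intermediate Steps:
$X{\left(p \right)} = -5$
$G{\left(m \right)} = - 3 m$
$\frac{4139}{G{\left(X{\left(-9 \right)} \right)}} = \frac{4139}{\left(-3\right) \left(-5\right)} = \frac{4139}{15}$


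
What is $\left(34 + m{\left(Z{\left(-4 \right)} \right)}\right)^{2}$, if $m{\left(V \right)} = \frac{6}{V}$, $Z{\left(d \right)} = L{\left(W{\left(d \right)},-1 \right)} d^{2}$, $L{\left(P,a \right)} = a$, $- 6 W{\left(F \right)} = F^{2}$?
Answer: $\frac{72361}{64} \approx 1130.6$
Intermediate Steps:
$W{\left(F \right)} = - \frac{F^{2}}{6}$
$Z{\left(d \right)} = - d^{2}$
$\left(34 + m{\left(Z{\left(-4 \right)} \right)}\right)^{2} = \left(34 + \frac{6}{\left(-1\right) \left(-4\right)^{2}}\right)^{2} = \left(34 + \frac{6}{\left(-1\right) 16}\right)^{2} = \left(34 + \frac{6}{-16}\right)^{2} = \left(34 + 6 \left(- \frac{1}{16}\right)\right)^{2} = \left(34 - \frac{3}{8}\right)^{2} = \left(\frac{269}{8}\right)^{2} = \frac{72361}{64}$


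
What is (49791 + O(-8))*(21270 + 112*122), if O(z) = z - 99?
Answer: 1735660856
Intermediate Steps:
O(z) = -99 + z
(49791 + O(-8))*(21270 + 112*122) = (49791 + (-99 - 8))*(21270 + 112*122) = (49791 - 107)*(21270 + 13664) = 49684*34934 = 1735660856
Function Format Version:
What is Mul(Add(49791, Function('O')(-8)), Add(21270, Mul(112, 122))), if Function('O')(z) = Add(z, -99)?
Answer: 1735660856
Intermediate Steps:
Function('O')(z) = Add(-99, z)
Mul(Add(49791, Function('O')(-8)), Add(21270, Mul(112, 122))) = Mul(Add(49791, Add(-99, -8)), Add(21270, Mul(112, 122))) = Mul(Add(49791, -107), Add(21270, 13664)) = Mul(49684, 34934) = 1735660856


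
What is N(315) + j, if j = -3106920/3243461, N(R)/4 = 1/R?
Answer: -965705956/1021690215 ≈ -0.94520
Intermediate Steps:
N(R) = 4/R
j = -3106920/3243461 (j = -3106920*1/3243461 = -3106920/3243461 ≈ -0.95790)
N(315) + j = 4/315 - 3106920/3243461 = -965705956/1021690215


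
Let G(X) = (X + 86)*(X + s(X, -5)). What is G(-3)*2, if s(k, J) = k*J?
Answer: 1992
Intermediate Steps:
s(k, J) = J*k
G(X) = -4*X*(86 + X) (G(X) = (X + 86)*(X - 5*X) = (86 + X)*(-4*X) = -4*X*(86 + X))
G(-3)*2 = (4*(-3)*(-86 - 1*(-3)))*2 = (4*(-3)*(-86 + 3))*2 = (4*(-3)*(-83))*2 = 996*2 = 1992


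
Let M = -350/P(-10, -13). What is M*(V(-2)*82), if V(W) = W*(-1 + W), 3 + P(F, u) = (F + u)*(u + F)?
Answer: -86100/263 ≈ -327.38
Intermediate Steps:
P(F, u) = -3 + (F + u)² (P(F, u) = -3 + (F + u)*(u + F) = -3 + (F + u)*(F + u) = -3 + (F + u)²)
M = -175/263 (M = -350/(-3 + (-10 - 13)²) = -350/(-3 + (-23)²) = -350/(-3 + 529) = -350/526 = -350*1/526 = -175/263 ≈ -0.66540)
M*(V(-2)*82) = -175*(-2*(-1 - 2))*82/263 = -175*(-2*(-3))*82/263 = -1050*82/263 = -175/263*492 = -86100/263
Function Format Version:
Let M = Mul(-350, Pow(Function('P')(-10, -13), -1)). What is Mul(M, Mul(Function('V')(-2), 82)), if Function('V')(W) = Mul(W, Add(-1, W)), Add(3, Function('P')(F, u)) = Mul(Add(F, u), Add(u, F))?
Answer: Rational(-86100, 263) ≈ -327.38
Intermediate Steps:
Function('P')(F, u) = Add(-3, Pow(Add(F, u), 2)) (Function('P')(F, u) = Add(-3, Mul(Add(F, u), Add(u, F))) = Add(-3, Mul(Add(F, u), Add(F, u))) = Add(-3, Pow(Add(F, u), 2)))
M = Rational(-175, 263) (M = Mul(-350, Pow(Add(-3, Pow(Add(-10, -13), 2)), -1)) = Mul(-350, Pow(Add(-3, Pow(-23, 2)), -1)) = Mul(-350, Pow(Add(-3, 529), -1)) = Mul(-350, Pow(526, -1)) = Mul(-350, Rational(1, 526)) = Rational(-175, 263) ≈ -0.66540)
Mul(M, Mul(Function('V')(-2), 82)) = Mul(Rational(-175, 263), Mul(Mul(-2, Add(-1, -2)), 82)) = Mul(Rational(-175, 263), Mul(Mul(-2, -3), 82)) = Mul(Rational(-175, 263), Mul(6, 82)) = Mul(Rational(-175, 263), 492) = Rational(-86100, 263)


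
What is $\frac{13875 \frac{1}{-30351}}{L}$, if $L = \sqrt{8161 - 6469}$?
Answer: $- \frac{4625 \sqrt{47}}{2852994} \approx -0.011114$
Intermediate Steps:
$L = 6 \sqrt{47}$ ($L = \sqrt{1692} = 6 \sqrt{47} \approx 41.134$)
$\frac{13875 \frac{1}{-30351}}{L} = \frac{13875 \frac{1}{-30351}}{6 \sqrt{47}} = 13875 \left(- \frac{1}{30351}\right) \frac{\sqrt{47}}{282} = - \frac{4625 \frac{\sqrt{47}}{282}}{10117} = - \frac{4625 \sqrt{47}}{2852994}$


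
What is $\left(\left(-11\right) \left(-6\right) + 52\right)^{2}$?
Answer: $13924$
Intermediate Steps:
$\left(\left(-11\right) \left(-6\right) + 52\right)^{2} = \left(66 + 52\right)^{2} = 118^{2} = 13924$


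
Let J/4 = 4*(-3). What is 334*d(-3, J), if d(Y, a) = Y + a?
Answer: -17034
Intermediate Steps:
J = -48 (J = 4*(4*(-3)) = 4*(-12) = -48)
334*d(-3, J) = 334*(-3 - 48) = 334*(-51) = -17034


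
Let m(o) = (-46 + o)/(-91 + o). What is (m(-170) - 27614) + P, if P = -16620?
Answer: -1282762/29 ≈ -44233.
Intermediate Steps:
m(o) = (-46 + o)/(-91 + o)
(m(-170) - 27614) + P = ((-46 - 170)/(-91 - 170) - 27614) - 16620 = (-216/(-261) - 27614) - 16620 = (-1/261*(-216) - 27614) - 16620 = (24/29 - 27614) - 16620 = -800782/29 - 16620 = -1282762/29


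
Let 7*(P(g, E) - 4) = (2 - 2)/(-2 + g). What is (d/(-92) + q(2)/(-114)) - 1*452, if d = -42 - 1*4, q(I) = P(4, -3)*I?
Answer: -51479/114 ≈ -451.57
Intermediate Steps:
P(g, E) = 4 (P(g, E) = 4 + ((2 - 2)/(-2 + g))/7 = 4 + (0/(-2 + g))/7 = 4 + (⅐)*0 = 4 + 0 = 4)
q(I) = 4*I
d = -46 (d = -42 - 4 = -46)
(d/(-92) + q(2)/(-114)) - 1*452 = (-46/(-92) + (4*2)/(-114)) - 1*452 = (-46*(-1/92) + 8*(-1/114)) - 452 = (½ - 4/57) - 452 = 49/114 - 452 = -51479/114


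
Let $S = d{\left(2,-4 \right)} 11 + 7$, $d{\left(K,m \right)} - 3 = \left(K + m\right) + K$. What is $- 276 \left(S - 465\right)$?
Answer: $117300$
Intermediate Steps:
$d{\left(K,m \right)} = 3 + m + 2 K$ ($d{\left(K,m \right)} = 3 + \left(\left(K + m\right) + K\right) = 3 + \left(m + 2 K\right) = 3 + m + 2 K$)
$S = 40$ ($S = \left(3 - 4 + 2 \cdot 2\right) 11 + 7 = \left(3 - 4 + 4\right) 11 + 7 = 3 \cdot 11 + 7 = 33 + 7 = 40$)
$- 276 \left(S - 465\right) = - 276 \left(40 - 465\right) = \left(-276\right) \left(-425\right) = 117300$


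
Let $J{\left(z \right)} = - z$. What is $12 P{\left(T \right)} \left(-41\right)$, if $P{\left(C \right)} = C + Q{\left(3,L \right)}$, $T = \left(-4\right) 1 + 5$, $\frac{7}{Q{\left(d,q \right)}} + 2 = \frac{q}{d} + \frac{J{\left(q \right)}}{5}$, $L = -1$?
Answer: $\frac{8979}{8} \approx 1122.4$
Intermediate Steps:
$Q{\left(d,q \right)} = \frac{7}{-2 - \frac{q}{5} + \frac{q}{d}}$ ($Q{\left(d,q \right)} = \frac{7}{-2 + \left(\frac{q}{d} + \frac{\left(-1\right) q}{5}\right)} = \frac{7}{-2 + \left(\frac{q}{d} + - q \frac{1}{5}\right)} = \frac{7}{-2 - \left(\frac{q}{5} - \frac{q}{d}\right)} = \frac{7}{-2 - \frac{q}{5} + \frac{q}{d}}$)
$T = 1$ ($T = -4 + 5 = 1$)
$P{\left(C \right)} = - \frac{105}{32} + C$ ($P{\left(C \right)} = C + 35 \cdot 3 \frac{1}{\left(-10\right) 3 + 5 \left(-1\right) - 3 \left(-1\right)} = C + 35 \cdot 3 \frac{1}{-30 - 5 + 3} = C + 35 \cdot 3 \frac{1}{-32} = C + 35 \cdot 3 \left(- \frac{1}{32}\right) = C - \frac{105}{32} = - \frac{105}{32} + C$)
$12 P{\left(T \right)} \left(-41\right) = 12 \left(- \frac{105}{32} + 1\right) \left(-41\right) = 12 \left(- \frac{73}{32}\right) \left(-41\right) = \left(- \frac{219}{8}\right) \left(-41\right) = \frac{8979}{8}$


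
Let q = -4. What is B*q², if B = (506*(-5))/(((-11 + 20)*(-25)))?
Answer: 8096/45 ≈ 179.91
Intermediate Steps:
B = 506/45 (B = -2530/(9*(-25)) = -2530/(-225) = -2530*(-1/225) = 506/45 ≈ 11.244)
B*q² = (506/45)*(-4)² = (506/45)*16 = 8096/45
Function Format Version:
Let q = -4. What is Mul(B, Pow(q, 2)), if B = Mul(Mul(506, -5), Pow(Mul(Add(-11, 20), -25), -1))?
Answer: Rational(8096, 45) ≈ 179.91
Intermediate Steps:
B = Rational(506, 45) (B = Mul(-2530, Pow(Mul(9, -25), -1)) = Mul(-2530, Pow(-225, -1)) = Mul(-2530, Rational(-1, 225)) = Rational(506, 45) ≈ 11.244)
Mul(B, Pow(q, 2)) = Mul(Rational(506, 45), Pow(-4, 2)) = Mul(Rational(506, 45), 16) = Rational(8096, 45)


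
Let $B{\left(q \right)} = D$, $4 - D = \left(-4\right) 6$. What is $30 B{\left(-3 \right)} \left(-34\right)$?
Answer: $-28560$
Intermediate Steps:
$D = 28$ ($D = 4 - \left(-4\right) 6 = 4 - -24 = 4 + 24 = 28$)
$B{\left(q \right)} = 28$
$30 B{\left(-3 \right)} \left(-34\right) = 30 \cdot 28 \left(-34\right) = 840 \left(-34\right) = -28560$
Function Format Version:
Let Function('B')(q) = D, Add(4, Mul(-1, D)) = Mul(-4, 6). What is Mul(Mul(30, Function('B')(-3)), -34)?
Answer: -28560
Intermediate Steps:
D = 28 (D = Add(4, Mul(-1, Mul(-4, 6))) = Add(4, Mul(-1, -24)) = Add(4, 24) = 28)
Function('B')(q) = 28
Mul(Mul(30, Function('B')(-3)), -34) = Mul(Mul(30, 28), -34) = Mul(840, -34) = -28560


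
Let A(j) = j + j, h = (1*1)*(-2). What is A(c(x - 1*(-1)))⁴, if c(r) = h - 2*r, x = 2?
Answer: 65536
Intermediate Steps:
h = -2 (h = 1*(-2) = -2)
c(r) = -2 - 2*r
A(j) = 2*j
A(c(x - 1*(-1)))⁴ = (2*(-2 - 2*(2 - 1*(-1))))⁴ = (2*(-2 - 2*(2 + 1)))⁴ = (2*(-2 - 2*3))⁴ = (2*(-2 - 6))⁴ = (2*(-8))⁴ = (-16)⁴ = 65536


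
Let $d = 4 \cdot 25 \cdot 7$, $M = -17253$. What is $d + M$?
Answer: $-16553$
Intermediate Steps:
$d = 700$ ($d = 100 \cdot 7 = 700$)
$d + M = 700 - 17253 = -16553$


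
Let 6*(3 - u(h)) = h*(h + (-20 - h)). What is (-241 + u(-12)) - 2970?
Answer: -3248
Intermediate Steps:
u(h) = 3 + 10*h/3 (u(h) = 3 - h*(h + (-20 - h))/6 = 3 - h*(-20)/6 = 3 - (-10)*h/3 = 3 + 10*h/3)
(-241 + u(-12)) - 2970 = (-241 + (3 + (10/3)*(-12))) - 2970 = (-241 + (3 - 40)) - 2970 = (-241 - 37) - 2970 = -278 - 2970 = -3248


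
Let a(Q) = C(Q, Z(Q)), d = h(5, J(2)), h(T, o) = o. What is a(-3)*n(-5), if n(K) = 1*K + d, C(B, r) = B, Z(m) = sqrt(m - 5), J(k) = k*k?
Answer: 3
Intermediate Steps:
J(k) = k**2
d = 4 (d = 2**2 = 4)
Z(m) = sqrt(-5 + m)
n(K) = 4 + K (n(K) = 1*K + 4 = K + 4 = 4 + K)
a(Q) = Q
a(-3)*n(-5) = -3*(4 - 5) = -3*(-1) = 3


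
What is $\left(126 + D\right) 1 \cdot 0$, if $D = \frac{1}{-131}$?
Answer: $0$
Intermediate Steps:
$D = - \frac{1}{131} \approx -0.0076336$
$\left(126 + D\right) 1 \cdot 0 = \left(126 - \frac{1}{131}\right) 1 \cdot 0 = \frac{16505}{131} \cdot 0 = 0$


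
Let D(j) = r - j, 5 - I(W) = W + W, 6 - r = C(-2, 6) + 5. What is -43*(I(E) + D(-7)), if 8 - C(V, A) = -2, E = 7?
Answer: 473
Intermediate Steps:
C(V, A) = 10 (C(V, A) = 8 - 1*(-2) = 8 + 2 = 10)
r = -9 (r = 6 - (10 + 5) = 6 - 1*15 = 6 - 15 = -9)
I(W) = 5 - 2*W (I(W) = 5 - (W + W) = 5 - 2*W)
D(j) = -9 - j
-43*(I(E) + D(-7)) = -43*((5 - 2*7) + (-9 - 1*(-7))) = -43*((5 - 14) + (-9 + 7)) = -43*(-9 - 2) = -43*(-11) = 473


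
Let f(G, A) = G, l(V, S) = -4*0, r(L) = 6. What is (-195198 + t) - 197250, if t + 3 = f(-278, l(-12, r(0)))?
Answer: -392729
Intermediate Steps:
l(V, S) = 0
t = -281 (t = -3 - 278 = -281)
(-195198 + t) - 197250 = (-195198 - 281) - 197250 = -195479 - 197250 = -392729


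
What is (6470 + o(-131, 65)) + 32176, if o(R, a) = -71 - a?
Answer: 38510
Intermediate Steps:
(6470 + o(-131, 65)) + 32176 = (6470 + (-71 - 1*65)) + 32176 = (6470 + (-71 - 65)) + 32176 = (6470 - 136) + 32176 = 6334 + 32176 = 38510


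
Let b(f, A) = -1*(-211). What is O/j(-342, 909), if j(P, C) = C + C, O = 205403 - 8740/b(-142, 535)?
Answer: 43331293/383598 ≈ 112.96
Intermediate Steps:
b(f, A) = 211
O = 43331293/211 (O = 205403 - 8740/211 = 43331293/211 ≈ 2.0536e+5)
j(P, C) = 2*C
O/j(-342, 909) = 43331293/(211*((2*909))) = (43331293/211)/1818 = (43331293/211)*(1/1818) = 43331293/383598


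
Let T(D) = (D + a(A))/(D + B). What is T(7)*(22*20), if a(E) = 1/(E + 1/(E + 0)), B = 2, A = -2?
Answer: 968/3 ≈ 322.67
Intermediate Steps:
a(E) = 1/(E + 1/E)
T(D) = (-⅖ + D)/(2 + D) (T(D) = (D - 2/(1 + (-2)²))/(D + 2) = (D - 2/(1 + 4))/(2 + D) = (D - 2/5)/(2 + D) = (D - 2*⅕)/(2 + D) = (D - ⅖)/(2 + D) = (-⅖ + D)/(2 + D))
T(7)*(22*20) = ((-⅖ + 7)/(2 + 7))*(22*20) = ((33/5)/9)*440 = ((⅑)*(33/5))*440 = (11/15)*440 = 968/3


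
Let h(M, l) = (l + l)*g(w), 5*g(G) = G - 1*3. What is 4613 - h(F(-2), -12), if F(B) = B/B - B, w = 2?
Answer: 23041/5 ≈ 4608.2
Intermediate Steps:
g(G) = -⅗ + G/5 (g(G) = (G - 1*3)/5 = (G - 3)/5 = (-3 + G)/5 = -⅗ + G/5)
F(B) = 1 - B
h(M, l) = -2*l/5 (h(M, l) = (l + l)*(-⅗ + (⅕)*2) = (2*l)*(-⅗ + ⅖) = (2*l)*(-⅕) = -2*l/5)
4613 - h(F(-2), -12) = 4613 - (-2)*(-12)/5 = 4613 - 1*24/5 = 4613 - 24/5 = 23041/5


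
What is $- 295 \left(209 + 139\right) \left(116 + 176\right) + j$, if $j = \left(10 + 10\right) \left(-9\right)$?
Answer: $-29976900$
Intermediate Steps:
$j = -180$ ($j = 20 \left(-9\right) = -180$)
$- 295 \left(209 + 139\right) \left(116 + 176\right) + j = - 295 \left(209 + 139\right) \left(116 + 176\right) - 180 = - 295 \cdot 348 \cdot 292 - 180 = \left(-295\right) 101616 - 180 = -29976720 - 180 = -29976900$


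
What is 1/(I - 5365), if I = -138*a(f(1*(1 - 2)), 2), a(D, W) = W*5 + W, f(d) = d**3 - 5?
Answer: -1/7021 ≈ -0.00014243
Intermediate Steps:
f(d) = -5 + d**3
a(D, W) = 6*W (a(D, W) = 5*W + W = 6*W)
I = -1656 (I = -828*2 = -138*12 = -1656)
1/(I - 5365) = 1/(-1656 - 5365) = 1/(-7021) = -1/7021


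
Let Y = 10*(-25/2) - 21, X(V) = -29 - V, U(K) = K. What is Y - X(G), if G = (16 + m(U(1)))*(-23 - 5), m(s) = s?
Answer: -593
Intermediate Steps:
G = -476 (G = (16 + 1)*(-23 - 5) = 17*(-28) = -476)
Y = -146 (Y = 10*(-25*1/2) - 21 = 10*(-25/2) - 21 = -125 - 21 = -146)
Y - X(G) = -146 - (-29 - 1*(-476)) = -146 - (-29 + 476) = -146 - 1*447 = -146 - 447 = -593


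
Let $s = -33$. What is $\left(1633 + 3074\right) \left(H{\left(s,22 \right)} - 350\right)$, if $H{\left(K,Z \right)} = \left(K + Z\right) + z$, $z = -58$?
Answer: $-1972233$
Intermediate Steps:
$H{\left(K,Z \right)} = -58 + K + Z$ ($H{\left(K,Z \right)} = \left(K + Z\right) - 58 = -58 + K + Z$)
$\left(1633 + 3074\right) \left(H{\left(s,22 \right)} - 350\right) = \left(1633 + 3074\right) \left(\left(-58 - 33 + 22\right) - 350\right) = 4707 \left(-69 - 350\right) = 4707 \left(-419\right) = -1972233$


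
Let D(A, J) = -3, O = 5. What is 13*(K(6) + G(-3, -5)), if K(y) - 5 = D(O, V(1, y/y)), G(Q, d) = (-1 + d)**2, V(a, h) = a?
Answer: 494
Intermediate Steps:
K(y) = 2 (K(y) = 5 - 3 = 2)
13*(K(6) + G(-3, -5)) = 13*(2 + (-1 - 5)**2) = 13*(2 + (-6)**2) = 13*(2 + 36) = 13*38 = 494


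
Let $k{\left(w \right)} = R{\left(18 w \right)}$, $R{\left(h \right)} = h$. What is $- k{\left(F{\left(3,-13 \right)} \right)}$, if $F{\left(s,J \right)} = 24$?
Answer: $-432$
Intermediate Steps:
$k{\left(w \right)} = 18 w$
$- k{\left(F{\left(3,-13 \right)} \right)} = - 18 \cdot 24 = \left(-1\right) 432 = -432$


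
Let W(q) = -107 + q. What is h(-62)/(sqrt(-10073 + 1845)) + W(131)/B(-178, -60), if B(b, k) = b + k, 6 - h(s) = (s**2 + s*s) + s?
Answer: -12/119 + 3810*I*sqrt(17)/187 ≈ -0.10084 + 84.005*I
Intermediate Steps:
h(s) = 6 - s - 2*s**2 (h(s) = 6 - ((s**2 + s*s) + s) = 6 - ((s**2 + s**2) + s) = 6 - (2*s**2 + s) = 6 - (s + 2*s**2) = 6 + (-s - 2*s**2) = 6 - s - 2*s**2)
h(-62)/(sqrt(-10073 + 1845)) + W(131)/B(-178, -60) = (6 - 1*(-62) - 2*(-62)**2)/(sqrt(-10073 + 1845)) + (-107 + 131)/(-178 - 60) = (6 + 62 - 2*3844)/(sqrt(-8228)) + 24/(-238) = (6 + 62 - 7688)/((22*I*sqrt(17))) + 24*(-1/238) = -(-3810)*I*sqrt(17)/187 - 12/119 = 3810*I*sqrt(17)/187 - 12/119 = -12/119 + 3810*I*sqrt(17)/187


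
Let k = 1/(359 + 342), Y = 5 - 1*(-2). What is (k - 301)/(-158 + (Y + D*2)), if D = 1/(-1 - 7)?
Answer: 168800/84821 ≈ 1.9901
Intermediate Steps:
D = -1/8 (D = 1/(-8) = -1/8 ≈ -0.12500)
Y = 7 (Y = 5 + 2 = 7)
k = 1/701 ≈ 0.0014265
(k - 301)/(-158 + (Y + D*2)) = (1/701 - 301)/(-158 + (7 - 1/8*2)) = -211000/(701*(-158 + (7 - 1/4))) = -211000/(701*(-158 + 27/4)) = -211000/(701*(-605/4)) = -211000/701*(-4/605) = 168800/84821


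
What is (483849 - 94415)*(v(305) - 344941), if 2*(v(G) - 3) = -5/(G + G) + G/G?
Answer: -16388307820467/122 ≈ -1.3433e+11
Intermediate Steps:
v(G) = 7/2 - 5/(4*G) (v(G) = 3 + (-5/(G + G) + G/G)/2 = 3 + (-5*1/(2*G) + 1)/2 = 3 + (-5/(2*G) + 1)/2 = 3 + (1 - 5/(2*G))/2 = 3 + (½ - 5/(4*G)) = 7/2 - 5/(4*G))
(483849 - 94415)*(v(305) - 344941) = (483849 - 94415)*((¼)*(-5 + 14*305)/305 - 344941) = 389434*((¼)*(1/305)*(-5 + 4270) - 344941) = 389434*((¼)*(1/305)*4265 - 344941) = 389434*(853/244 - 344941) = 389434*(-84164751/244) = -16388307820467/122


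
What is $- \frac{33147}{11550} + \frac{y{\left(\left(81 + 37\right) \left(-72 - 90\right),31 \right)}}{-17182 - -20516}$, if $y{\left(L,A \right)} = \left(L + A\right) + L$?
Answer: $- \frac{45977804}{3208975} \approx -14.328$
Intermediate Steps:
$y{\left(L,A \right)} = A + 2 L$ ($y{\left(L,A \right)} = \left(A + L\right) + L = A + 2 L$)
$- \frac{33147}{11550} + \frac{y{\left(\left(81 + 37\right) \left(-72 - 90\right),31 \right)}}{-17182 - -20516} = - \frac{33147}{11550} + \frac{31 + 2 \left(81 + 37\right) \left(-72 - 90\right)}{-17182 - -20516} = \left(-33147\right) \frac{1}{11550} + \frac{31 + 2 \cdot 118 \left(-162\right)}{-17182 + 20516} = - \frac{11049}{3850} + \frac{31 + 2 \left(-19116\right)}{3334} = - \frac{11049}{3850} + \left(31 - 38232\right) \frac{1}{3334} = - \frac{11049}{3850} - \frac{38201}{3334} = - \frac{45977804}{3208975}$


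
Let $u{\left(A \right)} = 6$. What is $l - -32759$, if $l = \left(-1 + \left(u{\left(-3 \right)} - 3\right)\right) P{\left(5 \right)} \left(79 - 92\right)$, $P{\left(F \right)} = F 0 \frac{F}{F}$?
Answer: $32759$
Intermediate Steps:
$P{\left(F \right)} = 0$ ($P{\left(F \right)} = 0 \cdot 1 = 0$)
$l = 0$ ($l = \left(-1 + \left(6 - 3\right)\right) 0 \left(79 - 92\right) = \left(-1 + 3\right) 0 \left(-13\right) = 2 \cdot 0 \left(-13\right) = 0 \left(-13\right) = 0$)
$l - -32759 = 0 - -32759 = 0 + 32759 = 32759$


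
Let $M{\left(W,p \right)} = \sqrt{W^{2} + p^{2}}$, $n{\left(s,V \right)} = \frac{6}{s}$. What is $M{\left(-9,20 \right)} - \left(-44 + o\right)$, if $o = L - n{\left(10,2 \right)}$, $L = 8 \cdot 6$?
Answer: $- \frac{17}{5} + \sqrt{481} \approx 18.532$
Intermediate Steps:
$L = 48$
$o = \frac{237}{5}$ ($o = 48 - \frac{6}{10} = 48 - 6 \cdot \frac{1}{10} = 48 - \frac{3}{5} = \frac{237}{5} \approx 47.4$)
$M{\left(-9,20 \right)} - \left(-44 + o\right) = \sqrt{\left(-9\right)^{2} + 20^{2}} + \left(44 - \frac{237}{5}\right) = \sqrt{81 + 400} + \left(44 - \frac{237}{5}\right) = \sqrt{481} - \frac{17}{5} = - \frac{17}{5} + \sqrt{481}$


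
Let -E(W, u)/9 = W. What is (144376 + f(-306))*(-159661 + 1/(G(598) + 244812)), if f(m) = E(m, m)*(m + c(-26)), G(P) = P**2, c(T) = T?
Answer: 4628486612398950/37651 ≈ 1.2293e+11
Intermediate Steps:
E(W, u) = -9*W
f(m) = -9*m*(-26 + m) (f(m) = (-9*m)*(m - 26) = (-9*m)*(-26 + m) = -9*m*(-26 + m))
(144376 + f(-306))*(-159661 + 1/(G(598) + 244812)) = (144376 + 9*(-306)*(26 - 1*(-306)))*(-159661 + 1/(598**2 + 244812)) = (144376 + 9*(-306)*(26 + 306))*(-159661 + 1/(357604 + 244812)) = (144376 + 9*(-306)*332)*(-159661 + 1/602416) = (144376 - 914328)*(-159661 + 1/602416) = -769952*(-96182340975/602416) = 4628486612398950/37651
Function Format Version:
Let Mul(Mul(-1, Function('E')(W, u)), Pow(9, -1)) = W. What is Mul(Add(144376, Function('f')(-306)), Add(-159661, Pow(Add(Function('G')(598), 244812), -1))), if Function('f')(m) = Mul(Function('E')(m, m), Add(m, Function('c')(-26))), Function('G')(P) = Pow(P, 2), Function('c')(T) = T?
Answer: Rational(4628486612398950, 37651) ≈ 1.2293e+11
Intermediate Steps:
Function('E')(W, u) = Mul(-9, W)
Function('f')(m) = Mul(-9, m, Add(-26, m)) (Function('f')(m) = Mul(Mul(-9, m), Add(m, -26)) = Mul(Mul(-9, m), Add(-26, m)) = Mul(-9, m, Add(-26, m)))
Mul(Add(144376, Function('f')(-306)), Add(-159661, Pow(Add(Function('G')(598), 244812), -1))) = Mul(Add(144376, Mul(9, -306, Add(26, Mul(-1, -306)))), Add(-159661, Pow(Add(Pow(598, 2), 244812), -1))) = Mul(Add(144376, Mul(9, -306, Add(26, 306))), Add(-159661, Pow(Add(357604, 244812), -1))) = Mul(Add(144376, Mul(9, -306, 332)), Add(-159661, Pow(602416, -1))) = Mul(Add(144376, -914328), Add(-159661, Rational(1, 602416))) = Mul(-769952, Rational(-96182340975, 602416)) = Rational(4628486612398950, 37651)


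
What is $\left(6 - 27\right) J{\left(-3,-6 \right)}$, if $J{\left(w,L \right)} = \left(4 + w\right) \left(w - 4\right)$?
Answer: $147$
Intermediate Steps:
$J{\left(w,L \right)} = \left(-4 + w\right) \left(4 + w\right)$ ($J{\left(w,L \right)} = \left(4 + w\right) \left(-4 + w\right) = \left(-4 + w\right) \left(4 + w\right)$)
$\left(6 - 27\right) J{\left(-3,-6 \right)} = \left(6 - 27\right) \left(-16 + \left(-3\right)^{2}\right) = - 21 \left(-16 + 9\right) = \left(-21\right) \left(-7\right) = 147$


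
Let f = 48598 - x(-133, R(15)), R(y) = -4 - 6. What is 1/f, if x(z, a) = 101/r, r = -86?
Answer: 86/4179529 ≈ 2.0576e-5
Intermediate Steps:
R(y) = -10
x(z, a) = -101/86 (x(z, a) = 101/(-86) = 101*(-1/86) = -101/86)
f = 4179529/86 (f = 48598 - 1*(-101/86) = 48598 + 101/86 = 4179529/86 ≈ 48599.)
1/f = 1/(4179529/86) = 86/4179529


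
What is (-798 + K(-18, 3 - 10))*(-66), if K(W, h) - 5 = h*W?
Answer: 44022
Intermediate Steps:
K(W, h) = 5 + W*h (K(W, h) = 5 + h*W = 5 + W*h)
(-798 + K(-18, 3 - 10))*(-66) = (-798 + (5 - 18*(3 - 10)))*(-66) = (-798 + (5 - 18*(-7)))*(-66) = (-798 + (5 + 126))*(-66) = (-798 + 131)*(-66) = -667*(-66) = 44022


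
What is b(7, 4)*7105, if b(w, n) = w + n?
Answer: 78155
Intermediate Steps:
b(w, n) = n + w
b(7, 4)*7105 = (4 + 7)*7105 = 11*7105 = 78155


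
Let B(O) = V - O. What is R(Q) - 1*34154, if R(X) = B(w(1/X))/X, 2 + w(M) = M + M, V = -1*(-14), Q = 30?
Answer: -15369061/450 ≈ -34154.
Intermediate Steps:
V = 14
w(M) = -2 + 2*M (w(M) = -2 + (M + M) = -2 + 2*M)
B(O) = 14 - O
R(X) = (16 - 2/X)/X (R(X) = (14 - (-2 + 2*(1/X)))/X = (14 - (-2 + 2/X))/X = (14 + (2 - 2/X))/X = (16 - 2/X)/X)
R(Q) - 1*34154 = 2*(-1 + 8*30)/30**2 - 1*34154 = 2*(1/900)*(-1 + 240) - 34154 = 2*(1/900)*239 - 34154 = 239/450 - 34154 = -15369061/450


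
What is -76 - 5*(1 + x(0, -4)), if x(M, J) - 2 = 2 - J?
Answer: -121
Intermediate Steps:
x(M, J) = 4 - J (x(M, J) = 2 + (2 - J) = 4 - J)
-76 - 5*(1 + x(0, -4)) = -76 - 5*(1 + (4 - 1*(-4))) = -76 - 5*(1 + (4 + 4)) = -76 - 5*(1 + 8) = -76 - 5*9 = -76 - 1*45 = -76 - 45 = -121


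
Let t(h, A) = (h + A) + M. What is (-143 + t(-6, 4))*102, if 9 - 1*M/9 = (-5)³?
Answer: 108222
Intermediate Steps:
M = 1206 (M = 81 - 9*(-5)³ = 81 - 9*(-125) = 81 + 1125 = 1206)
t(h, A) = 1206 + A + h (t(h, A) = (h + A) + 1206 = (A + h) + 1206 = 1206 + A + h)
(-143 + t(-6, 4))*102 = (-143 + (1206 + 4 - 6))*102 = (-143 + 1204)*102 = 1061*102 = 108222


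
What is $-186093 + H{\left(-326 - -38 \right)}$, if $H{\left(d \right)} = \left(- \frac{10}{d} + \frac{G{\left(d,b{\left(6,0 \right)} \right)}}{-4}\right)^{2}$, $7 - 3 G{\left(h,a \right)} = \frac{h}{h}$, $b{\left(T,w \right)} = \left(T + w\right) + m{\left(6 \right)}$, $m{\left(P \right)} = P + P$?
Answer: $- \frac{3858819959}{20736} \approx -1.8609 \cdot 10^{5}$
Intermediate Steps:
$m{\left(P \right)} = 2 P$
$b{\left(T,w \right)} = 12 + T + w$ ($b{\left(T,w \right)} = \left(T + w\right) + 2 \cdot 6 = \left(T + w\right) + 12 = 12 + T + w$)
$G{\left(h,a \right)} = 2$ ($G{\left(h,a \right)} = \frac{7}{3} - \frac{h \frac{1}{h}}{3} = \frac{7}{3} - \frac{1}{3} = 2$)
$H{\left(d \right)} = \left(- \frac{1}{2} - \frac{10}{d}\right)^{2}$ ($H{\left(d \right)} = \left(- \frac{10}{d} + \frac{2}{-4}\right)^{2} = \left(- \frac{10}{d} + 2 \left(- \frac{1}{4}\right)\right)^{2} = \left(- \frac{10}{d} - \frac{1}{2}\right)^{2} = \left(- \frac{1}{2} - \frac{10}{d}\right)^{2}$)
$-186093 + H{\left(-326 - -38 \right)} = -186093 + \frac{\left(20 - 288\right)^{2}}{4 \left(-326 - -38\right)^{2}} = -186093 + \frac{\left(20 + \left(-326 + 38\right)\right)^{2}}{4 \left(-326 + 38\right)^{2}} = -186093 + \frac{\left(20 - 288\right)^{2}}{4 \cdot 82944} = -186093 + \frac{1}{4} \cdot \frac{1}{82944} \left(-268\right)^{2} = -186093 + \frac{1}{4} \cdot \frac{1}{82944} \cdot 71824 = -186093 + \frac{4489}{20736} = - \frac{3858819959}{20736}$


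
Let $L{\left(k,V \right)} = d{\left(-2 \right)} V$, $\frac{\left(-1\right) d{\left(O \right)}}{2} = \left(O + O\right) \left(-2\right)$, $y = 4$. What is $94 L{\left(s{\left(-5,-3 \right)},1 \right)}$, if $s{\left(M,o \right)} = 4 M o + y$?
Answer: $-1504$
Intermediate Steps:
$d{\left(O \right)} = 8 O$ ($d{\left(O \right)} = - 2 \left(O + O\right) \left(-2\right) = - 2 \cdot 2 O \left(-2\right) = - 2 \left(- 4 O\right) = 8 O$)
$s{\left(M,o \right)} = 4 + 4 M o$ ($s{\left(M,o \right)} = 4 M o + 4 = 4 + 4 M o$)
$L{\left(k,V \right)} = - 16 V$ ($L{\left(k,V \right)} = 8 \left(-2\right) V = - 16 V$)
$94 L{\left(s{\left(-5,-3 \right)},1 \right)} = 94 \left(\left(-16\right) 1\right) = 94 \left(-16\right) = -1504$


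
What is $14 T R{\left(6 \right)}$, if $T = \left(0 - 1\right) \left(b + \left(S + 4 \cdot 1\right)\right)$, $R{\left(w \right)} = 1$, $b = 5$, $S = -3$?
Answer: $-84$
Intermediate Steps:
$T = -6$ ($T = \left(0 - 1\right) \left(5 + \left(-3 + 4 \cdot 1\right)\right) = - (5 + \left(-3 + 4\right)) = - (5 + 1) = \left(-1\right) 6 = -6$)
$14 T R{\left(6 \right)} = 14 \left(-6\right) 1 = \left(-84\right) 1 = -84$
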